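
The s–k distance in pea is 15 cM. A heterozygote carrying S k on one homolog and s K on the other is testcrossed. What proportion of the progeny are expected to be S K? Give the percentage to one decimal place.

A map distance of 15 cM corresponds to a recombination frequency of 0.150.
The F1 is S k / s K, so S K is a recombinant gamete class with expected frequency r/2 = 0.150/2 = 0.0750.
That is 0.0750 = 7.5% of the progeny.

7.5%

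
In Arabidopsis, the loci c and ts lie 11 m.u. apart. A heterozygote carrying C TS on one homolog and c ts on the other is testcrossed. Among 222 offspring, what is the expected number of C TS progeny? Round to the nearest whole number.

A map distance of 11 m.u. corresponds to a recombination frequency of 0.110.
The F1 is C TS / c ts, so C TS is a parental gamete class with expected frequency (1 − r)/2 = 0.890/2 = 0.4450.
Expected number = 0.4450 × 222 = 98.79 ≈ 99.

99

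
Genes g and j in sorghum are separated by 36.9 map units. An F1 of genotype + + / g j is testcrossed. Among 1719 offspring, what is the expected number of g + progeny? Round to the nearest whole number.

317

A map distance of 36.9 map units corresponds to a recombination frequency of 0.369.
The F1 is + + / g j, so g + is a recombinant gamete class with expected frequency r/2 = 0.369/2 = 0.1845.
Expected number = 0.1845 × 1719 = 317.16 ≈ 317.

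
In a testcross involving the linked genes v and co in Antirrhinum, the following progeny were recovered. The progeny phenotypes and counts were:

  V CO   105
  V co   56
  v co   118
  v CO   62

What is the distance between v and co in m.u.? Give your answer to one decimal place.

34.6 m.u.

The two most frequent classes, V CO (105) and v co (118), are the parental types, so the F1 was V CO / v co.
The recombinant classes are V co and v CO: 56 + 62 = 118.
Recombination frequency = 118/341 = 0.3460 ≈ 34.6%, i.e. 34.6 m.u.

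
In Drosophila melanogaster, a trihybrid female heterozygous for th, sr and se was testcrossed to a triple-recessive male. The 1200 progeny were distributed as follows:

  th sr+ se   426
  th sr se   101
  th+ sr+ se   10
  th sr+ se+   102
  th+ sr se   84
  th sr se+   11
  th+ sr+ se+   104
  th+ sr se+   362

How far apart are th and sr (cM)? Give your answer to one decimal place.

The two most frequent reciprocal classes, th+ sr se+ and th sr+ se, are the parental types, so the F1 was th+ sr se+ / th sr+ se.
The two rarest classes, th sr se+ and th+ sr+ se, are the double crossovers. Comparing them with the parentals, only the th allele has switched, so th is the middle locus and the order is sr – th – se.
Crossovers in the sr–th interval produce the single-crossover classes th+ sr+ se+ and th sr se (104 + 101 = 205) plus the double crossovers (21).
RF(sr–th) = (205 + 21) / 1200 = 226/1200 = 0.1883 → 18.8 cM.

18.8 cM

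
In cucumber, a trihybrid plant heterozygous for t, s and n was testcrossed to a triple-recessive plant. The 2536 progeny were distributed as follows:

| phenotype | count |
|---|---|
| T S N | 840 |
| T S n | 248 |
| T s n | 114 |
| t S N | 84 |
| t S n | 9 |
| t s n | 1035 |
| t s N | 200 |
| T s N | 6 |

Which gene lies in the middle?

The two most frequent reciprocal classes, T S N and t s n, are the parental types, so the F1 was T S N / t s n.
The two rarest classes, T s N and t S n, are the double crossovers. Comparing them with the parentals, only the s allele has switched, so s is the middle locus and the order is n – s – t.

s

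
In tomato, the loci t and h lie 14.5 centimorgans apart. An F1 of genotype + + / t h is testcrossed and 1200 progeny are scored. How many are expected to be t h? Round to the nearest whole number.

513

A map distance of 14.5 centimorgans corresponds to a recombination frequency of 0.145.
The F1 is + + / t h, so t h is a parental gamete class with expected frequency (1 − r)/2 = 0.855/2 = 0.4275.
Expected number = 0.4275 × 1200 = 513.00 ≈ 513.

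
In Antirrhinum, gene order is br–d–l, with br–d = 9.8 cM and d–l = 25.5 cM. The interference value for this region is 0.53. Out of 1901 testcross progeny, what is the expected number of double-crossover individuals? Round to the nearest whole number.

Map distances give recombination frequencies of 0.098 and 0.255 for the two intervals.
With interference 0.53 (so coincidence = 0.47), expected double-crossover frequency = 0.098 × 0.255 × 0.47 = 0.01175.
Expected number = 0.01175 × 1901 = 22.33 ≈ 22.

22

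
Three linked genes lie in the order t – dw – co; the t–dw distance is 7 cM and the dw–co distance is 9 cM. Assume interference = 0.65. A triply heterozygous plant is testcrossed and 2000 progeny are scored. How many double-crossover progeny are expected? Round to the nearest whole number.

4

Map distances give recombination frequencies of 0.070 and 0.090 for the two intervals.
With interference 0.65 (so coincidence = 0.35), expected double-crossover frequency = 0.070 × 0.090 × 0.35 = 0.00220.
Expected number = 0.00220 × 2000 = 4.41 ≈ 4.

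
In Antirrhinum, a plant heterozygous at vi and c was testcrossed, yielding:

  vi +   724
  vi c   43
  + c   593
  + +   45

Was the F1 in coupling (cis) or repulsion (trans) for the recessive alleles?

The two most frequent classes are + c (593) and vi + (724); these are the parental (non-recombinant) types.
So the F1 carried + c on one chromosome and vi + on the other — the recessive alleles are on opposite chromosomes (trans / repulsion).

trans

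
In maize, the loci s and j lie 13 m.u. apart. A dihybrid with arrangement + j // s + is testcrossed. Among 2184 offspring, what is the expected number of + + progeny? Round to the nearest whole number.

A map distance of 13 m.u. corresponds to a recombination frequency of 0.130.
The F1 is + j / s +, so + + is a recombinant gamete class with expected frequency r/2 = 0.130/2 = 0.0650.
Expected number = 0.0650 × 2184 = 141.96 ≈ 142.

142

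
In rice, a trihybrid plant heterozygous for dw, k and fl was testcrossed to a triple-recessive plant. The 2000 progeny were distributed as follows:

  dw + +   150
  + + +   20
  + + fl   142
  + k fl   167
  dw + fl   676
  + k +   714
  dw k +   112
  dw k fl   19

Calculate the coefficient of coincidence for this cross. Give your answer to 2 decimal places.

0.75

The two most frequent reciprocal classes, dw + fl and + k +, are the parental types, so the F1 was dw + fl / + k +.
The two rarest classes, dw k fl and + + +, are the double crossovers. Comparing them with the parentals, only the k allele has switched, so k is the middle locus and the order is fl – k – dw.
fl–k: (317 + 39)/2000 = 0.1780; k–dw: (254 + 39)/2000 = 0.1465.
Expected DCO frequency = 0.1780 × 0.1465 ≈ 0.02608; observed = 39/2000 ≈ 0.01950.
Coefficient of coincidence = 0.01950/0.02608 ≈ 0.75.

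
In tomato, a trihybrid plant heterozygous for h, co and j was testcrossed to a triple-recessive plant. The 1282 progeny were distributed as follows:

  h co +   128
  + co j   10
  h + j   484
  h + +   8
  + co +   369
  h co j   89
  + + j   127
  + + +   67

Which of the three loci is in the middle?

j

The two most frequent reciprocal classes, + co + and h + j, are the parental types, so the F1 was + co + / h + j.
The two rarest classes, + co j and h + +, are the double crossovers. Comparing them with the parentals, only the j allele has switched, so j is the middle locus and the order is h – j – co.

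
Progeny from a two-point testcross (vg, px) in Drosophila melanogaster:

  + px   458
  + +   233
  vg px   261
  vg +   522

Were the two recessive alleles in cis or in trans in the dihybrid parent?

The two most frequent classes are + px (458) and vg + (522); these are the parental (non-recombinant) types.
So the F1 carried + px on one chromosome and vg + on the other — the recessive alleles are on opposite chromosomes (trans / repulsion).

trans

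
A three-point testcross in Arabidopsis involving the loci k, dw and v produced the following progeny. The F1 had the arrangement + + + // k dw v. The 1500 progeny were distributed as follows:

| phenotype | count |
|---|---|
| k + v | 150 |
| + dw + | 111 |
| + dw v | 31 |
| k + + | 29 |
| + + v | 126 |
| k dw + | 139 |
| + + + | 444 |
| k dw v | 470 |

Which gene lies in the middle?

k

The two rarest classes, k + + and + dw v, are the double crossovers. Comparing them with the parentals, only the k allele has switched, so k is the middle locus and the order is dw – k – v.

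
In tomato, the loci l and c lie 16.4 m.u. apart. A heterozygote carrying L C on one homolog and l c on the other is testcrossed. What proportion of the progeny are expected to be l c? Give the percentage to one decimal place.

A map distance of 16.4 m.u. corresponds to a recombination frequency of 0.164.
The F1 is L C / l c, so l c is a parental gamete class with expected frequency (1 − r)/2 = 0.836/2 = 0.4180.
That is 0.4180 = 41.8% of the progeny.

41.8%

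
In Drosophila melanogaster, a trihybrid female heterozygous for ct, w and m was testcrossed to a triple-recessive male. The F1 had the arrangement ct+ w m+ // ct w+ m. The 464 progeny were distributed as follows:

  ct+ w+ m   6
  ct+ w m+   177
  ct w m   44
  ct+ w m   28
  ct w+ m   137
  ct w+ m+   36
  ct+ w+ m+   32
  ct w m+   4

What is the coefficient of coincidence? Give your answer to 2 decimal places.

0.73

The two rarest classes, ct w m+ and ct+ w+ m, are the double crossovers. Comparing them with the parentals, only the ct allele has switched, so ct is the middle locus and the order is w – ct – m.
w–ct: (76 + 10)/464 = 0.1853; ct–m: (64 + 10)/464 = 0.1595.
Expected DCO frequency = 0.1853 × 0.1595 ≈ 0.02956; observed = 10/464 ≈ 0.02155.
Coefficient of coincidence = 0.02155/0.02956 ≈ 0.73.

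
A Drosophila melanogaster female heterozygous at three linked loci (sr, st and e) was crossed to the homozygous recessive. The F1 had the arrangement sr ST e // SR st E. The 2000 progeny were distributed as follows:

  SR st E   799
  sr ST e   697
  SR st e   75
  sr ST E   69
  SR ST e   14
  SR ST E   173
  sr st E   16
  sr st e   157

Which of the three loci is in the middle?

sr

The two rarest classes, SR ST e and sr st E, are the double crossovers. Comparing them with the parentals, only the sr allele has switched, so sr is the middle locus and the order is st – sr – e.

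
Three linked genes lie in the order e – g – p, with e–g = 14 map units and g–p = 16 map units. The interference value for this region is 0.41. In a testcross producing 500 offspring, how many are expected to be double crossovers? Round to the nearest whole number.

7

Map distances give recombination frequencies of 0.140 and 0.160 for the two intervals.
With interference 0.41 (so coincidence = 0.59), expected double-crossover frequency = 0.140 × 0.160 × 0.59 = 0.01322.
Expected number = 0.01322 × 500 = 6.61 ≈ 7.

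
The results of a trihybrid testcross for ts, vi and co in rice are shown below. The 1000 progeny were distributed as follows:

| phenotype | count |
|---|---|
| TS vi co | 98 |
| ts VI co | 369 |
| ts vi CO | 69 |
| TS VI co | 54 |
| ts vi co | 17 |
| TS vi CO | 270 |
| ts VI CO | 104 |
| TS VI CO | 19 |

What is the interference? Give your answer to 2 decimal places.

The two most frequent reciprocal classes, TS vi CO and ts VI co, are the parental types, so the F1 was TS vi CO / ts VI co.
The two rarest classes, TS VI CO and ts vi co, are the double crossovers. Comparing them with the parentals, only the vi allele has switched, so vi is the middle locus and the order is ts – vi – co.
ts–vi: (123 + 36)/1000 = 0.1590; vi–co: (202 + 36)/1000 = 0.2380.
Expected DCO frequency = 0.1590 × 0.2380 ≈ 0.03784; observed = 36/1000 ≈ 0.03600.
Coefficient of coincidence = 0.03600/0.03784 ≈ 0.95; interference = 1 − 0.95 = 0.05.

0.05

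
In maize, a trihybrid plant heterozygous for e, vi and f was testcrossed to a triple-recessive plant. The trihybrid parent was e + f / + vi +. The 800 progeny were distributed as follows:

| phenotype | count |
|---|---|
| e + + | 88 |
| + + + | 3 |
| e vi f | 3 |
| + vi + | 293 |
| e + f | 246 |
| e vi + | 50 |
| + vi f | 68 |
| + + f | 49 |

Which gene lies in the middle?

vi

The two rarest classes, e vi f and + + +, are the double crossovers. Comparing them with the parentals, only the vi allele has switched, so vi is the middle locus and the order is e – vi – f.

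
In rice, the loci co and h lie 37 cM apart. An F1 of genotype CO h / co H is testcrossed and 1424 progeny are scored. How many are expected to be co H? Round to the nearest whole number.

A map distance of 37 cM corresponds to a recombination frequency of 0.370.
The F1 is CO h / co H, so co H is a parental gamete class with expected frequency (1 − r)/2 = 0.630/2 = 0.3150.
Expected number = 0.3150 × 1424 = 448.56 ≈ 449.

449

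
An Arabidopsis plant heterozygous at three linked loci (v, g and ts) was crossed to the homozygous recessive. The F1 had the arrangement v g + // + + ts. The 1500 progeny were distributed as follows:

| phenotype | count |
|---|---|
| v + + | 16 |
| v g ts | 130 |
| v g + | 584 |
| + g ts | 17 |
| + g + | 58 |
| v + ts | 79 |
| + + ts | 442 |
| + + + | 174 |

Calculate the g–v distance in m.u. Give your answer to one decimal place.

11.3 m.u.

The two rarest classes, v + + and + g ts, are the double crossovers. Comparing them with the parentals, only the g allele has switched, so g is the middle locus and the order is v – g – ts.
Crossovers in the v–g interval produce the single-crossover classes + g + and v + ts (58 + 79 = 137) plus the double crossovers (33).
RF(v–g) = (137 + 33) / 1500 = 170/1500 = 0.1133 → 11.3 m.u.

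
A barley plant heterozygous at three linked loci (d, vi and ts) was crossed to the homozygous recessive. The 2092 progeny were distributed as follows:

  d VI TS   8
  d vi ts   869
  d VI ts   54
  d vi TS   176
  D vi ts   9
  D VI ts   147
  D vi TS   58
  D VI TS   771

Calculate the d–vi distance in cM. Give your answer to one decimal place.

6.2 cM

The two most frequent reciprocal classes, d vi ts and D VI TS, are the parental types, so the F1 was d vi ts / D VI TS.
The two rarest classes, D vi ts and d VI TS, are the double crossovers. Comparing them with the parentals, only the d allele has switched, so d is the middle locus and the order is vi – d – ts.
Crossovers in the vi–d interval produce the single-crossover classes d VI ts and D vi TS (54 + 58 = 112) plus the double crossovers (17).
RF(vi–d) = (112 + 17) / 2092 = 129/2092 = 0.0617 → 6.2 cM.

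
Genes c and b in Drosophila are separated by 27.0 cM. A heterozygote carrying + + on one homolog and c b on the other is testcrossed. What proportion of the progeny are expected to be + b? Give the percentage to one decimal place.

13.5%

A map distance of 27.0 cM corresponds to a recombination frequency of 0.270.
The F1 is + + / c b, so + b is a recombinant gamete class with expected frequency r/2 = 0.270/2 = 0.1350.
That is 0.1350 = 13.5% of the progeny.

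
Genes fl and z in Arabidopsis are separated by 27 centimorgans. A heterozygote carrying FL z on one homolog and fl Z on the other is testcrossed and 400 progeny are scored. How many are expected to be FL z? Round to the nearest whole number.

A map distance of 27 centimorgans corresponds to a recombination frequency of 0.270.
The F1 is FL z / fl Z, so FL z is a parental gamete class with expected frequency (1 − r)/2 = 0.730/2 = 0.3650.
Expected number = 0.3650 × 400 = 146.00 ≈ 146.

146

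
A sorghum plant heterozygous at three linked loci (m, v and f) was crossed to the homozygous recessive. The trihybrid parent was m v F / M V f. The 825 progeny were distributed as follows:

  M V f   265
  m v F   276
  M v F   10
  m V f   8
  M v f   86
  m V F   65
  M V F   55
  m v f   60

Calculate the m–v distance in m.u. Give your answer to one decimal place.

20.5 m.u.

The two rarest classes, M v F and m V f, are the double crossovers. Comparing them with the parentals, only the m allele has switched, so m is the middle locus and the order is f – m – v.
Crossovers in the m–v interval produce the single-crossover classes m V F and M v f (65 + 86 = 151) plus the double crossovers (18).
RF(m–v) = (151 + 18) / 825 = 169/825 = 0.2048 → 20.5 m.u.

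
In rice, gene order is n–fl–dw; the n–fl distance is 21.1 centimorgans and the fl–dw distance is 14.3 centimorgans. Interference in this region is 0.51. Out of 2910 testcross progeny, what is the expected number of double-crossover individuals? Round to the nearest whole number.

43

Map distances give recombination frequencies of 0.211 and 0.143 for the two intervals.
With interference 0.51 (so coincidence = 0.49), expected double-crossover frequency = 0.211 × 0.143 × 0.49 = 0.01478.
Expected number = 0.01478 × 2910 = 43.02 ≈ 43.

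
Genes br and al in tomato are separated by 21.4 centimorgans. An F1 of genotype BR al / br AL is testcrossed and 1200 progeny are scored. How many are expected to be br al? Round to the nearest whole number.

128

A map distance of 21.4 centimorgans corresponds to a recombination frequency of 0.214.
The F1 is BR al / br AL, so br al is a recombinant gamete class with expected frequency r/2 = 0.214/2 = 0.1070.
Expected number = 0.1070 × 1200 = 128.40 ≈ 128.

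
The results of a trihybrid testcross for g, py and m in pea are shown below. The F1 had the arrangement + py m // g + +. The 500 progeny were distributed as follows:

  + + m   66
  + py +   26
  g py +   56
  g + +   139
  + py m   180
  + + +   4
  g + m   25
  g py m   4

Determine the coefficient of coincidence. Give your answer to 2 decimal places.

0.52

The two rarest classes, g py m and + + +, are the double crossovers. Comparing them with the parentals, only the g allele has switched, so g is the middle locus and the order is py – g – m.
py–g: (122 + 8)/500 = 0.2600; g–m: (51 + 8)/500 = 0.1180.
Expected DCO frequency = 0.2600 × 0.1180 ≈ 0.03068; observed = 8/500 ≈ 0.01600.
Coefficient of coincidence = 0.01600/0.03068 ≈ 0.52.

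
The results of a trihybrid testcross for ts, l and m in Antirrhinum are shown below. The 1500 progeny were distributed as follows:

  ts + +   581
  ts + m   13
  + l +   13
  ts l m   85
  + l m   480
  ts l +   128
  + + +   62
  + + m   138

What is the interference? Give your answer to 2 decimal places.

0.23

The two most frequent reciprocal classes, ts + + and + l m, are the parental types, so the F1 was ts + + / + l m.
The two rarest classes, ts + m and + l +, are the double crossovers. Comparing them with the parentals, only the m allele has switched, so m is the middle locus and the order is l – m – ts.
l–m: (266 + 26)/1500 = 0.1947; m–ts: (147 + 26)/1500 = 0.1153.
Expected DCO frequency = 0.1947 × 0.1153 ≈ 0.02245; observed = 26/1500 ≈ 0.01733.
Coefficient of coincidence = 0.01733/0.02245 ≈ 0.77; interference = 1 − 0.77 = 0.23.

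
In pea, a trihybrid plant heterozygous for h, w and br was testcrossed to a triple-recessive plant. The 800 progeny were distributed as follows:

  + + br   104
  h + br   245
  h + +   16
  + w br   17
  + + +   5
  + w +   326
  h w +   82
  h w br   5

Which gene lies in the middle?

w

The two most frequent reciprocal classes, h + br and + w +, are the parental types, so the F1 was h + br / + w +.
The two rarest classes, h w br and + + +, are the double crossovers. Comparing them with the parentals, only the w allele has switched, so w is the middle locus and the order is br – w – h.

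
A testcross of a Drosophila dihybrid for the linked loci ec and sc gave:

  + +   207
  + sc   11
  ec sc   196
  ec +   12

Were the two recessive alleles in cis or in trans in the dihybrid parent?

The two most frequent classes are + + (207) and ec sc (196); these are the parental (non-recombinant) types.
So the F1 carried + + on one chromosome and ec sc on the other — the recessive alleles are on the same chromosome (cis / coupling).

cis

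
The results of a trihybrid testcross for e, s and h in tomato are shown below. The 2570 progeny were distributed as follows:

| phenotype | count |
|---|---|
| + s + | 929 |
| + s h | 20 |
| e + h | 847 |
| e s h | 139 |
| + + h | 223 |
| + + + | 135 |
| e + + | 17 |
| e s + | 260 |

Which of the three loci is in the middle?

h

The two most frequent reciprocal classes, + s + and e + h, are the parental types, so the F1 was + s + / e + h.
The two rarest classes, + s h and e + +, are the double crossovers. Comparing them with the parentals, only the h allele has switched, so h is the middle locus and the order is e – h – s.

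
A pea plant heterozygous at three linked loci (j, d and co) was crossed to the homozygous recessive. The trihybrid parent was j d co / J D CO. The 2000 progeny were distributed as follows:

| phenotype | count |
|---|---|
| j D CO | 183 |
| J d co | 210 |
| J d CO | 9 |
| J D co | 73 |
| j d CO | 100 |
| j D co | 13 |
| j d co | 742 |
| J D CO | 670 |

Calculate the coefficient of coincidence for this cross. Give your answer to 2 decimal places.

0.54

The two rarest classes, j D co and J d CO, are the double crossovers. Comparing them with the parentals, only the d allele has switched, so d is the middle locus and the order is co – d – j.
co–d: (173 + 22)/2000 = 0.0975; d–j: (393 + 22)/2000 = 0.2075.
Expected DCO frequency = 0.0975 × 0.2075 ≈ 0.02023; observed = 22/2000 ≈ 0.01100.
Coefficient of coincidence = 0.01100/0.02023 ≈ 0.54.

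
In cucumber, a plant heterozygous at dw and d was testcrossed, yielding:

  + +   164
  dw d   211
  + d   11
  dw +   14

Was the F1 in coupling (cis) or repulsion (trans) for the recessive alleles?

cis

The two most frequent classes are + + (164) and dw d (211); these are the parental (non-recombinant) types.
So the F1 carried + + on one chromosome and dw d on the other — the recessive alleles are on the same chromosome (cis / coupling).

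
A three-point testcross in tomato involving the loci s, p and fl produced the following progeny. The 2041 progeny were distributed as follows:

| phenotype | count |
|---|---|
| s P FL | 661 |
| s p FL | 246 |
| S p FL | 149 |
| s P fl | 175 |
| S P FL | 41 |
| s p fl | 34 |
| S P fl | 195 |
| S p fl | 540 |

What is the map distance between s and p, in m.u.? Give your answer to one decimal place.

The two most frequent reciprocal classes, S p fl and s P FL, are the parental types, so the F1 was S p fl / s P FL.
The two rarest classes, s p fl and S P FL, are the double crossovers. Comparing them with the parentals, only the s allele has switched, so s is the middle locus and the order is fl – s – p.
Crossovers in the s–p interval produce the single-crossover classes S P fl and s p FL (195 + 246 = 441) plus the double crossovers (75).
RF(s–p) = (441 + 75) / 2041 = 516/2041 = 0.2528 → 25.3 m.u.

25.3 m.u.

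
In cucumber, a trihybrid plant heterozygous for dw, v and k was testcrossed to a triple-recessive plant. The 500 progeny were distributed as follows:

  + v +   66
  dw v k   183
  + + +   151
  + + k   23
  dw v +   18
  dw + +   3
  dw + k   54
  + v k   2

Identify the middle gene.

dw

The two most frequent reciprocal classes, + + + and dw v k, are the parental types, so the F1 was + + + / dw v k.
The two rarest classes, dw + + and + v k, are the double crossovers. Comparing them with the parentals, only the dw allele has switched, so dw is the middle locus and the order is v – dw – k.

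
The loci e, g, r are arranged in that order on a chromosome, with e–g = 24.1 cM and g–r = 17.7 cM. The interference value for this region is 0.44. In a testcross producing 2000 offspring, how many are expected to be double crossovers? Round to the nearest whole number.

48

Map distances give recombination frequencies of 0.241 and 0.177 for the two intervals.
With interference 0.44 (so coincidence = 0.56), expected double-crossover frequency = 0.241 × 0.177 × 0.56 = 0.02389.
Expected number = 0.02389 × 2000 = 47.78 ≈ 48.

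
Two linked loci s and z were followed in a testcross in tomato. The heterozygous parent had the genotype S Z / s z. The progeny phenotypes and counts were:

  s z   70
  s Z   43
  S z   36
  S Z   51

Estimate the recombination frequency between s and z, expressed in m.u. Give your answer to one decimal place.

The recombinant classes are S z and s Z: 36 + 43 = 79.
Recombination frequency = 79/200 = 0.3950 ≈ 39.5%, i.e. 39.5 m.u.

39.5 m.u.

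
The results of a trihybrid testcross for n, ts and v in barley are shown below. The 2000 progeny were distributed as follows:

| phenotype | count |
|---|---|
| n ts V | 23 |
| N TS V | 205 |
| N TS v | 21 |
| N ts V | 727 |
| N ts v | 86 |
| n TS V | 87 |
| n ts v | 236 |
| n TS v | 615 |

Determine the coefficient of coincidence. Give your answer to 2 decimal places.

The two most frequent reciprocal classes, N ts V and n TS v, are the parental types, so the F1 was N ts V / n TS v.
The two rarest classes, n ts V and N TS v, are the double crossovers. Comparing them with the parentals, only the n allele has switched, so n is the middle locus and the order is v – n – ts.
v–n: (173 + 44)/2000 = 0.1085; n–ts: (441 + 44)/2000 = 0.2425.
Expected DCO frequency = 0.1085 × 0.2425 ≈ 0.02631; observed = 44/2000 ≈ 0.02200.
Coefficient of coincidence = 0.02200/0.02631 ≈ 0.84.

0.84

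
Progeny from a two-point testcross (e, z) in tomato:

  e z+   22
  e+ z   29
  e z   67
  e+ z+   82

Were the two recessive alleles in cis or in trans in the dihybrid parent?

The two most frequent classes are e+ z+ (82) and e z (67); these are the parental (non-recombinant) types.
So the F1 carried e+ z+ on one chromosome and e z on the other — the recessive alleles are on the same chromosome (cis / coupling).

cis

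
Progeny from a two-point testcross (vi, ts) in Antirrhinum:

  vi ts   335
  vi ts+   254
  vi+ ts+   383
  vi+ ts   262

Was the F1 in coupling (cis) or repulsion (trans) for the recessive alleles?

The two most frequent classes are vi+ ts+ (383) and vi ts (335); these are the parental (non-recombinant) types.
So the F1 carried vi+ ts+ on one chromosome and vi ts on the other — the recessive alleles are on the same chromosome (cis / coupling).

cis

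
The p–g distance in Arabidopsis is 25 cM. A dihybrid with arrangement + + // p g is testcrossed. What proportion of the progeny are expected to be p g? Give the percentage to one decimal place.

37.5%

A map distance of 25 cM corresponds to a recombination frequency of 0.250.
The F1 is + + / p g, so p g is a parental gamete class with expected frequency (1 − r)/2 = 0.750/2 = 0.3750.
That is 0.3750 = 37.5% of the progeny.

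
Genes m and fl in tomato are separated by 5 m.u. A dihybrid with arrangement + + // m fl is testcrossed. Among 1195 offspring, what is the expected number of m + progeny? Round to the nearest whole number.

30

A map distance of 5 m.u. corresponds to a recombination frequency of 0.050.
The F1 is + + / m fl, so m + is a recombinant gamete class with expected frequency r/2 = 0.050/2 = 0.0250.
Expected number = 0.0250 × 1195 = 29.88 ≈ 30.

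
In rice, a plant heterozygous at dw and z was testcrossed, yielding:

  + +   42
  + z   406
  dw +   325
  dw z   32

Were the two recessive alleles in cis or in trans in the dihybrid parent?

trans

The two most frequent classes are + z (406) and dw + (325); these are the parental (non-recombinant) types.
So the F1 carried + z on one chromosome and dw + on the other — the recessive alleles are on opposite chromosomes (trans / repulsion).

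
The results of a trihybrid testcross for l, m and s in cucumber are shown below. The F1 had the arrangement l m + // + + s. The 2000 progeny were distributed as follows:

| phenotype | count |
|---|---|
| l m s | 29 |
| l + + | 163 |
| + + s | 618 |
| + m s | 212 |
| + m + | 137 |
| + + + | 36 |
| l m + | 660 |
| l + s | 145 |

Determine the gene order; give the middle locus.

The two rarest classes, l m s and + + +, are the double crossovers. Comparing them with the parentals, only the s allele has switched, so s is the middle locus and the order is l – s – m.

s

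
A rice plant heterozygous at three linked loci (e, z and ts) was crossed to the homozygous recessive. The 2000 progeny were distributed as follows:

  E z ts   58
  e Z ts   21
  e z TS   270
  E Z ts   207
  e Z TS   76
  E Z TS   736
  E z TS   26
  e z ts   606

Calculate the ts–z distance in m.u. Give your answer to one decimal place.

26.2 m.u.

The two most frequent reciprocal classes, E Z TS and e z ts, are the parental types, so the F1 was E Z TS / e z ts.
The two rarest classes, E z TS and e Z ts, are the double crossovers. Comparing them with the parentals, only the z allele has switched, so z is the middle locus and the order is e – z – ts.
Crossovers in the z–ts interval produce the single-crossover classes E Z ts and e z TS (207 + 270 = 477) plus the double crossovers (47).
RF(z–ts) = (477 + 47) / 2000 = 524/2000 = 0.2620 → 26.2 m.u.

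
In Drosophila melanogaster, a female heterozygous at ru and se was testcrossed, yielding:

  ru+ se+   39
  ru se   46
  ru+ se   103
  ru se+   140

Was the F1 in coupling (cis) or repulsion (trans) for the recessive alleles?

trans

The two most frequent classes are ru+ se (103) and ru se+ (140); these are the parental (non-recombinant) types.
So the F1 carried ru+ se on one chromosome and ru se+ on the other — the recessive alleles are on opposite chromosomes (trans / repulsion).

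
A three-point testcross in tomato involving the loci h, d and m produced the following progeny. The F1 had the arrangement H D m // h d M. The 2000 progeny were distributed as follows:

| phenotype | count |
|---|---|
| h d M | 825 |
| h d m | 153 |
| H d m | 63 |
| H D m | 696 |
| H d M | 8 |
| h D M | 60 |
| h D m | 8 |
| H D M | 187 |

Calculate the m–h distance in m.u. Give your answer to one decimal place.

17.8 m.u.

The two rarest classes, h D m and H d M, are the double crossovers. Comparing them with the parentals, only the h allele has switched, so h is the middle locus and the order is d – h – m.
Crossovers in the h–m interval produce the single-crossover classes H D M and h d m (187 + 153 = 340) plus the double crossovers (16).
RF(h–m) = (340 + 16) / 2000 = 356/2000 = 0.1780 → 17.8 m.u.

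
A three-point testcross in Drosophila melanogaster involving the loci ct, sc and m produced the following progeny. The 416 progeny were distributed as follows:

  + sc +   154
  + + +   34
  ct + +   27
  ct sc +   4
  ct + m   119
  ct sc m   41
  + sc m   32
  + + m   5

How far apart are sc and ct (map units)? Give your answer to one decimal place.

The two most frequent reciprocal classes, + sc + and ct + m, are the parental types, so the F1 was + sc + / ct + m.
The two rarest classes, ct sc + and + + m, are the double crossovers. Comparing them with the parentals, only the ct allele has switched, so ct is the middle locus and the order is m – ct – sc.
Crossovers in the ct–sc interval produce the single-crossover classes + + + and ct sc m (34 + 41 = 75) plus the double crossovers (9).
RF(ct–sc) = (75 + 9) / 416 = 84/416 = 0.2019 → 20.2 map units.

20.2 map units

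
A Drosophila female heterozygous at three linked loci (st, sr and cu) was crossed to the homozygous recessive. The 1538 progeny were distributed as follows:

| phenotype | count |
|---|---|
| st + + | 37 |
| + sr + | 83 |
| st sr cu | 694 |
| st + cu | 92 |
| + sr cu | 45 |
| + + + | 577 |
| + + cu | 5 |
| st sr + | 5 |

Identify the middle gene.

The two most frequent reciprocal classes, st sr cu and + + +, are the parental types, so the F1 was st sr cu / + + +.
The two rarest classes, st sr + and + + cu, are the double crossovers. Comparing them with the parentals, only the cu allele has switched, so cu is the middle locus and the order is st – cu – sr.

cu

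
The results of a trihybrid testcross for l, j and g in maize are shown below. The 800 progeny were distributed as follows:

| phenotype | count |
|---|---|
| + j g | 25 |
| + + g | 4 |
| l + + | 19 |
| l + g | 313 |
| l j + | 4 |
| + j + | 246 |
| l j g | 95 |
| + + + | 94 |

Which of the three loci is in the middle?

l

The two most frequent reciprocal classes, + j + and l + g, are the parental types, so the F1 was + j + / l + g.
The two rarest classes, l j + and + + g, are the double crossovers. Comparing them with the parentals, only the l allele has switched, so l is the middle locus and the order is j – l – g.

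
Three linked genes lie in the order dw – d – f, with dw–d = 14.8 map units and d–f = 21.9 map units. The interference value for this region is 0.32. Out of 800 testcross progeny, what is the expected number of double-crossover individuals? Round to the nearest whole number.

18

Map distances give recombination frequencies of 0.148 and 0.219 for the two intervals.
With interference 0.32 (so coincidence = 0.68), expected double-crossover frequency = 0.148 × 0.219 × 0.68 = 0.02204.
Expected number = 0.02204 × 800 = 17.63 ≈ 18.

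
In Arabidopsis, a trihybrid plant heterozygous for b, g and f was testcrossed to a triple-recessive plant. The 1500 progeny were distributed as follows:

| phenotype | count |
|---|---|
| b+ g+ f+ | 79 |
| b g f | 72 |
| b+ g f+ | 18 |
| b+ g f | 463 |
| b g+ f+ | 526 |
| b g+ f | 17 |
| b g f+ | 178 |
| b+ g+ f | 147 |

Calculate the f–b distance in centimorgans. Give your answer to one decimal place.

The two most frequent reciprocal classes, b g+ f+ and b+ g f, are the parental types, so the F1 was b g+ f+ / b+ g f.
The two rarest classes, b g+ f and b+ g f+, are the double crossovers. Comparing them with the parentals, only the f allele has switched, so f is the middle locus and the order is g – f – b.
Crossovers in the f–b interval produce the single-crossover classes b+ g+ f+ and b g f (79 + 72 = 151) plus the double crossovers (35).
RF(f–b) = (151 + 35) / 1500 = 186/1500 = 0.1240 → 12.4 centimorgans.

12.4 centimorgans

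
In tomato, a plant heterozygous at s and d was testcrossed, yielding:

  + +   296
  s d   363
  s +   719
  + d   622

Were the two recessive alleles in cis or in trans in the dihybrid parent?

The two most frequent classes are + d (622) and s + (719); these are the parental (non-recombinant) types.
So the F1 carried + d on one chromosome and s + on the other — the recessive alleles are on opposite chromosomes (trans / repulsion).

trans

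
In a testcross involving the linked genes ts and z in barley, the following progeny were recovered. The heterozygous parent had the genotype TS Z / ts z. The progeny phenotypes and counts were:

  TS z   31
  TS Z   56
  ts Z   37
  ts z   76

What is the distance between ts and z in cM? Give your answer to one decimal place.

34.0 cM

The recombinant classes are TS z and ts Z: 31 + 37 = 68.
Recombination frequency = 68/200 = 0.3400 ≈ 34.0%, i.e. 34.0 cM.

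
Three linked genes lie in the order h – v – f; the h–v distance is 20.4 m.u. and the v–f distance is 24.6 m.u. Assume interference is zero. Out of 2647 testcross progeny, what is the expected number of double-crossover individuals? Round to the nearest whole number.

Map distances give recombination frequencies of 0.204 and 0.246 for the two intervals.
With no interference, expected double-crossover frequency = 0.204 × 0.246 = 0.05018.
Expected number = 0.05018 × 2647 = 132.84 ≈ 133.

133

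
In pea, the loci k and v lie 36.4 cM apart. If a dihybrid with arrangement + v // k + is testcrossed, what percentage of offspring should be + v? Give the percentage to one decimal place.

A map distance of 36.4 cM corresponds to a recombination frequency of 0.364.
The F1 is + v / k +, so + v is a parental gamete class with expected frequency (1 − r)/2 = 0.636/2 = 0.3180.
That is 0.3180 = 31.8% of the progeny.

31.8%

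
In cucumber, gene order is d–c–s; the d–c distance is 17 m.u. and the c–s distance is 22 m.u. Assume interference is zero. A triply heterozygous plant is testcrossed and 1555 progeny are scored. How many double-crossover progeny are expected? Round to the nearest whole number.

Map distances give recombination frequencies of 0.170 and 0.220 for the two intervals.
With no interference, expected double-crossover frequency = 0.170 × 0.220 = 0.03740.
Expected number = 0.03740 × 1555 = 58.16 ≈ 58.

58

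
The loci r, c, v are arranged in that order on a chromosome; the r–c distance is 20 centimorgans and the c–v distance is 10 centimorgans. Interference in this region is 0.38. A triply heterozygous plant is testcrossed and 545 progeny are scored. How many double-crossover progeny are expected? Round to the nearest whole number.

Map distances give recombination frequencies of 0.200 and 0.100 for the two intervals.
With interference 0.38 (so coincidence = 0.62), expected double-crossover frequency = 0.200 × 0.100 × 0.62 = 0.01240.
Expected number = 0.01240 × 545 = 6.76 ≈ 7.

7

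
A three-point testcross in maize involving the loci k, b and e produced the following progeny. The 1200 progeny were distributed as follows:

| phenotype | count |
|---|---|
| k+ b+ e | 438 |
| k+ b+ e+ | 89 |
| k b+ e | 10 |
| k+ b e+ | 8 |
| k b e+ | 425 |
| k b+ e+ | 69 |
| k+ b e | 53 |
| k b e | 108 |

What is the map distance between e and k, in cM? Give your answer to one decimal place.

17.9 cM

The two most frequent reciprocal classes, k+ b+ e and k b e+, are the parental types, so the F1 was k+ b+ e / k b e+.
The two rarest classes, k b+ e and k+ b e+, are the double crossovers. Comparing them with the parentals, only the k allele has switched, so k is the middle locus and the order is b – k – e.
Crossovers in the k–e interval produce the single-crossover classes k+ b+ e+ and k b e (89 + 108 = 197) plus the double crossovers (18).
RF(k–e) = (197 + 18) / 1200 = 215/1200 = 0.1792 → 17.9 cM.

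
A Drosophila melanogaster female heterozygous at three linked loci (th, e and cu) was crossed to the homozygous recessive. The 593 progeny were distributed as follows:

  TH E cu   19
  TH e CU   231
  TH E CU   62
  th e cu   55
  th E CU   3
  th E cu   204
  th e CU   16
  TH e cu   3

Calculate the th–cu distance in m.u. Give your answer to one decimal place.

6.9 m.u.

The two most frequent reciprocal classes, th E cu and TH e CU, are the parental types, so the F1 was th E cu / TH e CU.
The two rarest classes, th E CU and TH e cu, are the double crossovers. Comparing them with the parentals, only the cu allele has switched, so cu is the middle locus and the order is th – cu – e.
Crossovers in the th–cu interval produce the single-crossover classes TH E cu and th e CU (19 + 16 = 35) plus the double crossovers (6).
RF(th–cu) = (35 + 6) / 593 = 41/593 = 0.0691 → 6.9 m.u.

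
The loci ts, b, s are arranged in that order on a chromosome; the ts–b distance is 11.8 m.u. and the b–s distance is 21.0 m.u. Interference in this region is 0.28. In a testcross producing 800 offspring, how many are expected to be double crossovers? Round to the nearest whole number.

14

Map distances give recombination frequencies of 0.118 and 0.210 for the two intervals.
With interference 0.28 (so coincidence = 0.72), expected double-crossover frequency = 0.118 × 0.210 × 0.72 = 0.01784.
Expected number = 0.01784 × 800 = 14.27 ≈ 14.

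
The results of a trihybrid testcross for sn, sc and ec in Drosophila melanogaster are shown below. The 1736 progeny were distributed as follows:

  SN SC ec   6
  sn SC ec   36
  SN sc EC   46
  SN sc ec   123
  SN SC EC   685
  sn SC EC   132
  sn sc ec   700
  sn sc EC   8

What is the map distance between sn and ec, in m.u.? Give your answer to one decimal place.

The two most frequent reciprocal classes, SN SC EC and sn sc ec, are the parental types, so the F1 was SN SC EC / sn sc ec.
The two rarest classes, SN SC ec and sn sc EC, are the double crossovers. Comparing them with the parentals, only the ec allele has switched, so ec is the middle locus and the order is sc – ec – sn.
Crossovers in the ec–sn interval produce the single-crossover classes sn SC EC and SN sc ec (132 + 123 = 255) plus the double crossovers (14).
RF(ec–sn) = (255 + 14) / 1736 = 269/1736 = 0.1550 → 15.5 m.u.

15.5 m.u.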